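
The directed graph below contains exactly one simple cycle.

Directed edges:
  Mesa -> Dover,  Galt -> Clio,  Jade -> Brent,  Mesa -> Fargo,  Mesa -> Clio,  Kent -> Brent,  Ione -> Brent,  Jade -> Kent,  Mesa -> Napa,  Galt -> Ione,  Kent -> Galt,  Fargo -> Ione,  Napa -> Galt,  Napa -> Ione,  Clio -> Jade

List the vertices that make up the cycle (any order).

Clio, Galt, Jade, Kent

DFS with gray/black marking from Clio:
Clio gray
  Jade gray
    Brent gray
    Brent black
    Kent gray
      Galt gray
        Galt→Clio: Clio is gray → back edge
Back edge closes the cycle Clio → Jade → Kent → Galt → Clio; its vertices are {Clio, Galt, Jade, Kent}.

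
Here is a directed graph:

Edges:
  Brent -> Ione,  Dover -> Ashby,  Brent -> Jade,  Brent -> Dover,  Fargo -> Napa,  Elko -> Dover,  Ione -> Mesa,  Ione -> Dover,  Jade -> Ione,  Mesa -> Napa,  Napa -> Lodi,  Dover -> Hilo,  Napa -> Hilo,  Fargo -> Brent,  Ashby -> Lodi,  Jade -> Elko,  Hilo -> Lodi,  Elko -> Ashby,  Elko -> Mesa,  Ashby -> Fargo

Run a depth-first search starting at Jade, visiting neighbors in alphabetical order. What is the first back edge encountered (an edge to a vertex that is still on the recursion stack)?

DFS from Jade (visiting neighbors in alphabetical order); mark gray on enter, black on exit:
Jade gray
  Elko gray
    Ashby gray
      Fargo gray
        Brent gray
          Dover gray
            Dover→Ashby: Ashby is gray → back edge
First back edge: Dover → Ashby.

Dover→Ashby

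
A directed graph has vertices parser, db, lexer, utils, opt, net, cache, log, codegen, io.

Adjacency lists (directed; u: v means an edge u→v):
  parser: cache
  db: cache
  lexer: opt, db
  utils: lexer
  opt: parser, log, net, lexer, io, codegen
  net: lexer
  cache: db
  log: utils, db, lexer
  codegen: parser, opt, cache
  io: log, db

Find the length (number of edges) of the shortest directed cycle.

For each vertex v, BFS finds the shortest path from v back to v.
The shortest such closed walk is opt → lexer → opt, length 2.

2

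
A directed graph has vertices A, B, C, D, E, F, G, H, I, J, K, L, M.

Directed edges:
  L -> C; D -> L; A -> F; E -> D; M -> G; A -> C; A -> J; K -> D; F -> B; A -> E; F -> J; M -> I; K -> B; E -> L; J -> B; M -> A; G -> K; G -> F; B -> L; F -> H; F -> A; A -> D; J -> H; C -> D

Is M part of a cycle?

No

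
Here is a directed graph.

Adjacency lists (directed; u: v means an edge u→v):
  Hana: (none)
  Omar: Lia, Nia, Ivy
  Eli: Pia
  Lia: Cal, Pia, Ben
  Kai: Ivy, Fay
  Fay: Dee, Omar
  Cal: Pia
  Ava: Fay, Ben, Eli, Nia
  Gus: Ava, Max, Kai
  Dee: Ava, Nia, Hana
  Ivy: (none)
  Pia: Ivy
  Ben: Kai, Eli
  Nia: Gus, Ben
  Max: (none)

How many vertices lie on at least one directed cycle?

9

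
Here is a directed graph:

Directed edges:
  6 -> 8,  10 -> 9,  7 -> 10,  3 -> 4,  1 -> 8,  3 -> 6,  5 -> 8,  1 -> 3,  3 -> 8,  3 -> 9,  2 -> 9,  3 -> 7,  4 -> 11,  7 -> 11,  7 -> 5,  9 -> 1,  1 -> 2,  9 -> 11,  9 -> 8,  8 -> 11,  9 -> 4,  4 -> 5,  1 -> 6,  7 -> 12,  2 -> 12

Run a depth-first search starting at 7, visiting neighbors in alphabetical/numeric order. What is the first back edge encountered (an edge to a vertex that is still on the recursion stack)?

2→9

DFS from 7 (visiting neighbors in alphabetical/numeric order); mark gray on enter, black on exit:
7 gray
  5 gray
    8 gray
      11 gray
      11 black
    8 black
  5 black
  10 gray
    9 gray
      1 gray
        2 gray
          2→9: 9 is gray → back edge
First back edge: 2 → 9.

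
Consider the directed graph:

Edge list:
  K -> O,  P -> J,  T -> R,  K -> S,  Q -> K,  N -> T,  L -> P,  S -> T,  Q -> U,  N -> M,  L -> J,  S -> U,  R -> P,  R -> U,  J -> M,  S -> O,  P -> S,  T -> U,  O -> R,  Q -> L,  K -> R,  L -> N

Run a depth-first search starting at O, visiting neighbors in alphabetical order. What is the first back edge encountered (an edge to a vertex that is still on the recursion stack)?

DFS from O (visiting neighbors in alphabetical order); mark gray on enter, black on exit:
O gray
  R gray
    P gray
      J gray
        M gray
        M black
      J black
      S gray
        S→O: O is gray → back edge
First back edge: S → O.

S->O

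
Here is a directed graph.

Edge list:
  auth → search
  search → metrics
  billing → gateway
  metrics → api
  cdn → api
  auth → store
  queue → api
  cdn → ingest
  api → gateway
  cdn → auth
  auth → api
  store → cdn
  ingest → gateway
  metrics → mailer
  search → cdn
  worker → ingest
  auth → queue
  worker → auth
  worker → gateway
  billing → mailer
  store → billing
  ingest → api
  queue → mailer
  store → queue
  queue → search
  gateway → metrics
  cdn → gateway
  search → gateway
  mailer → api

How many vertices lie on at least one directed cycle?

9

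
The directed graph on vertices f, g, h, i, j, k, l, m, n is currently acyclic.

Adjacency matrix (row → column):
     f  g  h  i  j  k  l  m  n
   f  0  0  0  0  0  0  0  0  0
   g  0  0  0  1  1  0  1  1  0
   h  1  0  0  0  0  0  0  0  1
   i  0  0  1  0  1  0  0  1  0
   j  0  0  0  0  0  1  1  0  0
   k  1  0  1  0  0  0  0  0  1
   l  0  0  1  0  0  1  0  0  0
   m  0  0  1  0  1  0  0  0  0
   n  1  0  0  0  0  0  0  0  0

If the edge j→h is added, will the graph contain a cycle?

No

Adding j→h creates a cycle iff h can already reach j.
Explore from h: no path reaches j. The graph stays acyclic.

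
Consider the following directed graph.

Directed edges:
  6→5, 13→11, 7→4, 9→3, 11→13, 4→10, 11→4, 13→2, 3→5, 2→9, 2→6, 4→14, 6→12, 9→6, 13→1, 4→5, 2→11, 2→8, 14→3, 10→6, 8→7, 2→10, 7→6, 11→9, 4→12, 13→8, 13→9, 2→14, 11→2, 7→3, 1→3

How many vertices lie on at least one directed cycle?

3

A vertex is on a directed cycle iff it belongs to a strongly connected component of size ≥ 2 (or has a self-loop).
The vertices on cycles are {2, 11, 13} — 3 in total.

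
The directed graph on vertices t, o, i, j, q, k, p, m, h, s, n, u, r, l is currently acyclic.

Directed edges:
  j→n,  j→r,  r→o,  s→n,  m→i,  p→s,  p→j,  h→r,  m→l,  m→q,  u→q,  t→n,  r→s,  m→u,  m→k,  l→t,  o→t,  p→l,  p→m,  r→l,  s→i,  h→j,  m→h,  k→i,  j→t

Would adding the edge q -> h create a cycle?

No

Adding q→h creates a cycle iff h can already reach q.
Explore from h: no path reaches q. The graph stays acyclic.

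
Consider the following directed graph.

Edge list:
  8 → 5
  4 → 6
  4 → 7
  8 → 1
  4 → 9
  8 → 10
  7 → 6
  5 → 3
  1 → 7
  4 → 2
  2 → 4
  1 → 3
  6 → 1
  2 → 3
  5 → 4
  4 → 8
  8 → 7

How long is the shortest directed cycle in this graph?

2

For each vertex v, BFS finds the shortest path from v back to v.
The shortest such closed walk is 4 → 2 → 4, length 2.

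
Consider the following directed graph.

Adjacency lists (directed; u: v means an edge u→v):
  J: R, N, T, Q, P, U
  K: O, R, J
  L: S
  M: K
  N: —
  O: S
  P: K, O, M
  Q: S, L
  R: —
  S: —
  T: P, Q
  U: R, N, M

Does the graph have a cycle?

Yes

DFS with white/gray/black marking, starting from L:
L gray
  S gray
  S black
L black
J gray
  R gray
  R black
  N gray
  N black
  T gray
    P gray
      K gray
        O gray
          O→S: S black — skip
        O black
        K→R: R black — skip
        K→J: J is gray → back edge
Back edge found, so a cycle exists: J → T → P → K → J.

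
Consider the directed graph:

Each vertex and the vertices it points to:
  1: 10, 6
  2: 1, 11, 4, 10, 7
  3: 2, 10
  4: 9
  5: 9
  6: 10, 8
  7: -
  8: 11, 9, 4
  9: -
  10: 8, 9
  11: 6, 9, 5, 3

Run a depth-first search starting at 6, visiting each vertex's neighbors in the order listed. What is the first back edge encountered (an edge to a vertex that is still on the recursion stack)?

DFS from 6 (visiting each vertex's neighbors in the order listed); mark gray on enter, black on exit:
6 gray
  10 gray
    8 gray
      11 gray
        11→6: 6 is gray → back edge
First back edge: 11 → 6.

11->6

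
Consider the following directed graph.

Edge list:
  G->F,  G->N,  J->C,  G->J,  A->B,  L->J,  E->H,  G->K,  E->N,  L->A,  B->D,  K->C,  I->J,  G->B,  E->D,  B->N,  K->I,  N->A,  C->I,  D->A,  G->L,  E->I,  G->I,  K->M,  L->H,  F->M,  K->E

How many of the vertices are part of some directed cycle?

A vertex is on a directed cycle iff it belongs to a strongly connected component of size ≥ 2 (or has a self-loop).
The vertices on cycles are {A, B, C, D, I, J, N} — 7 in total.

7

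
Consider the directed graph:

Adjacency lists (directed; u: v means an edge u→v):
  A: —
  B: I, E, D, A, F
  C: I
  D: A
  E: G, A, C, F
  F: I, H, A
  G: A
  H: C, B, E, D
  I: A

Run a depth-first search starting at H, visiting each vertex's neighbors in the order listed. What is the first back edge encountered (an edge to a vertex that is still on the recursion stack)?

F->H

DFS from H (visiting each vertex's neighbors in the order listed); mark gray on enter, black on exit:
H gray
  C gray
    I gray
      A gray
      A black
    I black
  C black
  B gray
    B→I: I black — skip
    E gray
      G gray
        G→A: A black — skip
      G black
      E→A: A black — skip
      E→C: C black — skip
      F gray
        F→I: I black — skip
        F→H: H is gray → back edge
First back edge: F → H.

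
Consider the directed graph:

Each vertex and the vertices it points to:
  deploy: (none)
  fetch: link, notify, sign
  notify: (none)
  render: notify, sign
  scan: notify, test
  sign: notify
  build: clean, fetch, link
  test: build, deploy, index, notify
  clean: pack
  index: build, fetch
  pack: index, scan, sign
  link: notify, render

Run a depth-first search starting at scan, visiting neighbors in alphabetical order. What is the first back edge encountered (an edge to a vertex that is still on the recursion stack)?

index->build

DFS from scan (visiting neighbors in alphabetical order); mark gray on enter, black on exit:
scan gray
  notify gray
  notify black
  test gray
    build gray
      clean gray
        pack gray
          index gray
            index→build: build is gray → back edge
First back edge: index → build.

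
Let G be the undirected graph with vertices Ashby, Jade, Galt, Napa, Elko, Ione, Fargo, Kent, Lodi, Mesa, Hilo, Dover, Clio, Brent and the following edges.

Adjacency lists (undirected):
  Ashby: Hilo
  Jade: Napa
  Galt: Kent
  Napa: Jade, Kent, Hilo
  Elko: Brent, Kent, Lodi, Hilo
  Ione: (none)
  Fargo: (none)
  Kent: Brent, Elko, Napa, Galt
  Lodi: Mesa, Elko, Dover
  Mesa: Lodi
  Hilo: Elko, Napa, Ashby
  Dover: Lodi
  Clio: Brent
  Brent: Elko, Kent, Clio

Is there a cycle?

Yes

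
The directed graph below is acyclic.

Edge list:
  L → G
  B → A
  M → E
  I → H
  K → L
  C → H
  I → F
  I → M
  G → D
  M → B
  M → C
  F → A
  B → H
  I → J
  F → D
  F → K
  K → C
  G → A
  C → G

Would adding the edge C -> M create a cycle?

Yes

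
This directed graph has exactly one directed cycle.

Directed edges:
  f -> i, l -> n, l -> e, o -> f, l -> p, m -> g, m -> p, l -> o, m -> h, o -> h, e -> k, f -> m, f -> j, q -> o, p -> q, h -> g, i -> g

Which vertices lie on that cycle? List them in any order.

f, m, o, p, q

DFS with gray/black marking from o:
o gray
  f gray
    j gray
    j black
    m gray
      p gray
        q gray
          q→o: o is gray → back edge
Back edge closes the cycle o → f → m → p → q → o; its vertices are {f, m, o, p, q}.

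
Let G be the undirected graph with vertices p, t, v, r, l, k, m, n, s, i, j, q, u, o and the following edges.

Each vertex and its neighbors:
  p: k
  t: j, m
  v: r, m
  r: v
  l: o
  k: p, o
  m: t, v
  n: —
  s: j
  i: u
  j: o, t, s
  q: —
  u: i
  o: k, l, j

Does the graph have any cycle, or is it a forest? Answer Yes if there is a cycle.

No

DFS, tracking each vertex's parent; an edge to a visited non-parent vertex closes a cycle.
Start from m:
visit m (parent –)
  visit t (parent m)
    visit j (parent t)
      visit o (parent j)
        visit k (parent o)
          visit p (parent k)
            p–k: parent, skip
          k–o: parent, skip
        visit l (parent o)
          l–o: parent, skip
        o–j: parent, skip
      j–t: parent, skip
      visit s (parent j)
        s–j: parent, skip
    t–m: parent, skip
  visit v (parent m)
    visit r (parent v)
      r–v: parent, skip
    v–m: parent, skip
visit n (parent –)
visit i (parent –)
  visit u (parent i)
    u–i: parent, skip
visit q (parent –)
No non-parent visited neighbor found — the graph is a forest.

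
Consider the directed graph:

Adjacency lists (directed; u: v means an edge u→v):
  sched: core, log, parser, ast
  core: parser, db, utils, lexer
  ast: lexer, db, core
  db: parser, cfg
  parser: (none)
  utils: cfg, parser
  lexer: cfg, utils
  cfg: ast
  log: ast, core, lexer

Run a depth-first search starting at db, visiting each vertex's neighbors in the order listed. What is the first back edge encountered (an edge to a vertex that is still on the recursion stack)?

DFS from db (visiting each vertex's neighbors in the order listed); mark gray on enter, black on exit:
db gray
  parser gray
  parser black
  cfg gray
    ast gray
      lexer gray
        lexer→cfg: cfg is gray → back edge
First back edge: lexer → cfg.

lexer->cfg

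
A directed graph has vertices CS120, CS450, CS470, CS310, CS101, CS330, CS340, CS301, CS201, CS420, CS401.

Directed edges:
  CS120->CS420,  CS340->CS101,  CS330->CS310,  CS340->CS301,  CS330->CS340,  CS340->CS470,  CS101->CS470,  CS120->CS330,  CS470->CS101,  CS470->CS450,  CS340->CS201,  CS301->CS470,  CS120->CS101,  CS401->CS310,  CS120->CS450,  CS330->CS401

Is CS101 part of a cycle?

Yes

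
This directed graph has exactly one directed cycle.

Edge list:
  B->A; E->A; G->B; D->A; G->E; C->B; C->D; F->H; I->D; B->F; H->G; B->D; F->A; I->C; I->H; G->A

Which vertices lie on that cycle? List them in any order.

DFS with gray/black marking from H:
H gray
  G gray
    E gray
      A gray
      A black
    E black
    B gray
      D gray
        D→A: A black — skip
      D black
      F gray
        F→H: H is gray → back edge
Back edge closes the cycle H → G → B → F → H; its vertices are {B, F, G, H}.

B, F, G, H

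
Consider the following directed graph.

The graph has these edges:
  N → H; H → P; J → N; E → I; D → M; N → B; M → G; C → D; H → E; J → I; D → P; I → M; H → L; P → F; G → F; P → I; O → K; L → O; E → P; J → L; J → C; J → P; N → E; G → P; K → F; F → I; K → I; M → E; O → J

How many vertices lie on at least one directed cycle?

11

A vertex is on a directed cycle iff it belongs to a strongly connected component of size ≥ 2 (or has a self-loop).
The vertices on cycles are {E, F, G, H, I, J, L, M, N, O, P} — 11 in total.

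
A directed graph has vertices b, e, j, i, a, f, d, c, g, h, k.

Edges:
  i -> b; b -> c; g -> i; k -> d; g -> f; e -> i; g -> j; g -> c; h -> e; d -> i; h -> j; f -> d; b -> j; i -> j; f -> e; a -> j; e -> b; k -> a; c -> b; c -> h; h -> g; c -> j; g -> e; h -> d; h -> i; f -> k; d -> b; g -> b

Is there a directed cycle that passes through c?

c is on a cycle iff c can reach itself via ≥1 edge.
c → b → c — yes.

Yes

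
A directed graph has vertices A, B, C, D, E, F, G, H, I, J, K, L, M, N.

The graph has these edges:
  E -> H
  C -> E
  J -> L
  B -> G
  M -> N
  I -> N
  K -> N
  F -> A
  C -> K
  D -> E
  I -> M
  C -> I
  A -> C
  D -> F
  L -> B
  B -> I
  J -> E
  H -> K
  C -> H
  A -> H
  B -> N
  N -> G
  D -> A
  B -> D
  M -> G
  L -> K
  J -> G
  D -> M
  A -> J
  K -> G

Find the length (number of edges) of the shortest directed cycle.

5

For each vertex v, BFS finds the shortest path from v back to v.
The shortest such closed walk is B → D → A → J → L → B, length 5.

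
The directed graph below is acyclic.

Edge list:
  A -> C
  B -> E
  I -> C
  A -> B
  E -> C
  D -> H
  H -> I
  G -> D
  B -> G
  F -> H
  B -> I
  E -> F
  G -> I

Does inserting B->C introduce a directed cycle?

No

Adding B→C creates a cycle iff C can already reach B.
Explore from C: no path reaches B. The graph stays acyclic.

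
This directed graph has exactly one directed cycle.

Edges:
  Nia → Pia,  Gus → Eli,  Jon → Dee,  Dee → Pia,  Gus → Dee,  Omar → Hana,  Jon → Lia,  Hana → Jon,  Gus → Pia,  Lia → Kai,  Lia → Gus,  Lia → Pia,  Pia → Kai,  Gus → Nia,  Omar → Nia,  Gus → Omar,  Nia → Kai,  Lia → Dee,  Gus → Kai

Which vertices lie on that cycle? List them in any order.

Gus, Jon, Lia, Hana, Omar

DFS with gray/black marking from Lia:
Lia gray
  Kai gray
  Kai black
  Dee gray
    Pia gray
      Pia→Kai: Kai black — skip
    Pia black
  Dee black
  Lia→Pia: Pia black — skip
  Gus gray
    Gus→Pia: Pia black — skip
    Gus→Dee: Dee black — skip
    Omar gray
      Nia gray
        Nia→Kai: Kai black — skip
        Nia→Pia: Pia black — skip
      Nia black
      Hana gray
        Jon gray
          Jon→Lia: Lia is gray → back edge
Back edge closes the cycle Lia → Gus → Omar → Hana → Jon → Lia; its vertices are {Gus, Jon, Lia, Hana, Omar}.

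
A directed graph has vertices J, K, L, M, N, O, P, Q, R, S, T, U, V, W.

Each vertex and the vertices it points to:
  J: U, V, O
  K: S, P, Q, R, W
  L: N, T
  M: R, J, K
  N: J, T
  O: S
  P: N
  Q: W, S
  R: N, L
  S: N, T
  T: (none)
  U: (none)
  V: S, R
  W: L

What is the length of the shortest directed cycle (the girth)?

For each vertex v, BFS finds the shortest path from v back to v.
The shortest such closed walk is J → V → S → N → J, length 4.

4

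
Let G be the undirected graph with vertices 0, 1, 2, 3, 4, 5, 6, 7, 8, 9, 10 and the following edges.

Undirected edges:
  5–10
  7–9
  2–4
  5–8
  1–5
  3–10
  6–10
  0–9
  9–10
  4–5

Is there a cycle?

No

DFS, tracking each vertex's parent; an edge to a visited non-parent vertex closes a cycle.
Start from 0:
visit 0 (parent –)
  visit 9 (parent 0)
    visit 10 (parent 9)
      visit 3 (parent 10)
        3–10: parent, skip
      visit 6 (parent 10)
        6–10: parent, skip
      visit 5 (parent 10)
        visit 8 (parent 5)
          8–5: parent, skip
        visit 1 (parent 5)
          1–5: parent, skip
        visit 4 (parent 5)
          4–5: parent, skip
          visit 2 (parent 4)
            2–4: parent, skip
        5–10: parent, skip
      10–9: parent, skip
    visit 7 (parent 9)
      7–9: parent, skip
    9–0: parent, skip
No non-parent visited neighbor found — the graph is a forest.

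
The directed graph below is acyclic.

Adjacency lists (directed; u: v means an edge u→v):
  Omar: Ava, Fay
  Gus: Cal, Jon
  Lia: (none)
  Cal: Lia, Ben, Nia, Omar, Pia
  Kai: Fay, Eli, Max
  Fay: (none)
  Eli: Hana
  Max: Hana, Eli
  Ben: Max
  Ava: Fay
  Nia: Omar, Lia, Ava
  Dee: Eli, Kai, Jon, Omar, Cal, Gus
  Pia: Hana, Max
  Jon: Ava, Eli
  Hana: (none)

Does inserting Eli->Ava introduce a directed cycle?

No

Adding Eli→Ava creates a cycle iff Ava can already reach Eli.
Explore from Ava: no path reaches Eli. The graph stays acyclic.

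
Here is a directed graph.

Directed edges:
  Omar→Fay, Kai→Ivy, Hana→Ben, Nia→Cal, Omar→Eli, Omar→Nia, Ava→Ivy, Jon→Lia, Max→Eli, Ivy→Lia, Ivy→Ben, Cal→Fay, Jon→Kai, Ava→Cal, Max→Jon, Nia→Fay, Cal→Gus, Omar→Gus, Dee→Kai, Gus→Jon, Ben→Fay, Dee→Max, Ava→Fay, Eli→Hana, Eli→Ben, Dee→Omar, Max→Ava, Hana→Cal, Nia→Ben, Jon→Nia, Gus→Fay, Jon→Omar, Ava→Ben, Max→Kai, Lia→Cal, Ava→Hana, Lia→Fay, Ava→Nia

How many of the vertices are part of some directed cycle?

A vertex is on a directed cycle iff it belongs to a strongly connected component of size ≥ 2 (or has a self-loop).
The vertices on cycles are {Cal, Eli, Gus, Ivy, Jon, Kai, Lia, Nia, Hana, Omar} — 10 in total.

10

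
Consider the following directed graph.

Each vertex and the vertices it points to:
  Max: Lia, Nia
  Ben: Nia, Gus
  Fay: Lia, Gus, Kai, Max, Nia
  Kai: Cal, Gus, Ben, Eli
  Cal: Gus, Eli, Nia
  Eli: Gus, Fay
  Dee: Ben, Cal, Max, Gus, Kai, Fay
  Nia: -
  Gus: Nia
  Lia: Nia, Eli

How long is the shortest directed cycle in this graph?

3

For each vertex v, BFS finds the shortest path from v back to v.
The shortest such closed walk is Kai → Eli → Fay → Kai, length 3.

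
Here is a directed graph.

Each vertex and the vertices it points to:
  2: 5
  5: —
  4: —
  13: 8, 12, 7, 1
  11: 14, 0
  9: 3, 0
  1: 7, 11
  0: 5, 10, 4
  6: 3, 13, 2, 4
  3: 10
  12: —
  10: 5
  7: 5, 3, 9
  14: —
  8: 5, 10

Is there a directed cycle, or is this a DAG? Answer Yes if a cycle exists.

DFS with white/gray/black marking, starting from 9:
9 gray
  3 gray
    10 gray
      5 gray
      5 black
    10 black
  3 black
  0 gray
    0→5: 5 black — skip
    0→10: 10 black — skip
    4 gray
    4 black
  0 black
9 black
2 gray
  2→5: 5 black — skip
2 black
13 gray
  8 gray
    8→5: 5 black — skip
    8→10: 10 black — skip
  8 black
  12 gray
  12 black
  7 gray
    7→5: 5 black — skip
    7→3: 3 black — skip
    7→9: 9 black — skip
  7 black
  1 gray
    1→7: 7 black — skip
    11 gray
      14 gray
      14 black
      11→0: 0 black — skip
    11 black
  1 black
13 black
6 gray
  6→3: 3 black — skip
  6→13: 13 black — skip
  6→2: 2 black — skip
  6→4: 4 black — skip
6 black
Every edge goes to a white or black vertex — no back edge, so the graph is acyclic.

No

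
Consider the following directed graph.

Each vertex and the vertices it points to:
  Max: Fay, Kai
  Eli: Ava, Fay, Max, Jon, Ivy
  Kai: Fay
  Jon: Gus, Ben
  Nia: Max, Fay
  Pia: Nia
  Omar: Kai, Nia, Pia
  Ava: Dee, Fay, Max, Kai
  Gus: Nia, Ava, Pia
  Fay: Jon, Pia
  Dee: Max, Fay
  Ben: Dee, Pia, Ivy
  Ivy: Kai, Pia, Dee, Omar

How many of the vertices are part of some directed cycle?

A vertex is on a directed cycle iff it belongs to a strongly connected component of size ≥ 2 (or has a self-loop).
The vertices on cycles are {Ava, Ben, Dee, Fay, Gus, Ivy, Jon, Kai, Max, Nia, Pia, Omar} — 12 in total.

12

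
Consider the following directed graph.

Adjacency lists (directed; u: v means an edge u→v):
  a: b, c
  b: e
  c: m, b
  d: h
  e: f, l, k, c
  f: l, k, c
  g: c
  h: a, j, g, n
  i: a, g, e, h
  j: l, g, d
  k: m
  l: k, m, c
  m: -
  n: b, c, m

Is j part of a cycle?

Yes

j is on a cycle iff j can reach itself via ≥1 edge.
j → d → h → j — yes.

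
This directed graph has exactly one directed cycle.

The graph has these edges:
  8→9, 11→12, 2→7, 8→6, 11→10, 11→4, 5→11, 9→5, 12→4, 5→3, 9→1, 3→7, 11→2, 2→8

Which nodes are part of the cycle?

DFS with gray/black marking from 11:
11 gray
  4 gray
  4 black
  10 gray
  10 black
  12 gray
    12→4: 4 black — skip
  12 black
  2 gray
    7 gray
    7 black
    8 gray
      9 gray
        1 gray
        1 black
        5 gray
          3 gray
            3→7: 7 black — skip
          3 black
          5→11: 11 is gray → back edge
Back edge closes the cycle 11 → 2 → 8 → 9 → 5 → 11; its vertices are {2, 5, 8, 9, 11}.

2, 5, 8, 9, 11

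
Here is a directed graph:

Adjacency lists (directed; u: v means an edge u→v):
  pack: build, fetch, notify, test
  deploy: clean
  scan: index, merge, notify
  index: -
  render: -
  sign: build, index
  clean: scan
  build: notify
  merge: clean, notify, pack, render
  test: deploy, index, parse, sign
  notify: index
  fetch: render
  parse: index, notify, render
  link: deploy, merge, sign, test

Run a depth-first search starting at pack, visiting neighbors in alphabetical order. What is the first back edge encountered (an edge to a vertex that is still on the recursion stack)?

DFS from pack (visiting neighbors in alphabetical order); mark gray on enter, black on exit:
pack gray
  build gray
    notify gray
      index gray
      index black
    notify black
  build black
  fetch gray
    render gray
    render black
  fetch black
  pack→notify: notify black — skip
  test gray
    deploy gray
      clean gray
        scan gray
          scan→index: index black — skip
          merge gray
            merge→clean: clean is gray → back edge
First back edge: merge → clean.

merge→clean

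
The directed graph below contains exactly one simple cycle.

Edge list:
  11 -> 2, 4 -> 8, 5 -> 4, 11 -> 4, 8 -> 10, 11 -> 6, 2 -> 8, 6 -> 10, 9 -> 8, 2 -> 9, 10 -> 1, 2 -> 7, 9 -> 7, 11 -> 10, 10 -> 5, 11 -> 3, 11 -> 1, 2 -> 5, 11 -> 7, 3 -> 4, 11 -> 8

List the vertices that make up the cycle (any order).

DFS with gray/black marking from 10:
10 gray
  5 gray
    4 gray
      8 gray
        8→10: 10 is gray → back edge
Back edge closes the cycle 10 → 5 → 4 → 8 → 10; its vertices are {4, 5, 8, 10}.

4, 5, 8, 10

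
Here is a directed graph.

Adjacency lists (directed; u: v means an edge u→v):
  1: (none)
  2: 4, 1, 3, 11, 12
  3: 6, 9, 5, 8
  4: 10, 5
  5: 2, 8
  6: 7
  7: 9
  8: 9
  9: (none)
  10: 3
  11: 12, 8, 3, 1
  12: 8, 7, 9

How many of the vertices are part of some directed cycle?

6

A vertex is on a directed cycle iff it belongs to a strongly connected component of size ≥ 2 (or has a self-loop).
The vertices on cycles are {2, 3, 4, 5, 10, 11} — 6 in total.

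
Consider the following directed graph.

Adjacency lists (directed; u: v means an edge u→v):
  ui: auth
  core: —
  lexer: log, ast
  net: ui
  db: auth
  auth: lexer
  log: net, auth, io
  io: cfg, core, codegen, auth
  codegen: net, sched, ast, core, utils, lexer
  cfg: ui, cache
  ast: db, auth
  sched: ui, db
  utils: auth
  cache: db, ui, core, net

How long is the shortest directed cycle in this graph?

For each vertex v, BFS finds the shortest path from v back to v.
The shortest such closed walk is lexer → ast → auth → lexer, length 3.

3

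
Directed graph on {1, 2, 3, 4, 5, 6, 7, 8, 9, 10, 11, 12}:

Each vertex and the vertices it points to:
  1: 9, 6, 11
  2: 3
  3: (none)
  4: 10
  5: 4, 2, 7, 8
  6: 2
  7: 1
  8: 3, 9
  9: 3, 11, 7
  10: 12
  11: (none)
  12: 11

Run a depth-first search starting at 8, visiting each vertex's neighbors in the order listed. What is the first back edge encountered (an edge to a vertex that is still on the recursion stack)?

DFS from 8 (visiting each vertex's neighbors in the order listed); mark gray on enter, black on exit:
8 gray
  3 gray
  3 black
  9 gray
    9→3: 3 black — skip
    11 gray
    11 black
    7 gray
      1 gray
        1→9: 9 is gray → back edge
First back edge: 1 → 9.

1→9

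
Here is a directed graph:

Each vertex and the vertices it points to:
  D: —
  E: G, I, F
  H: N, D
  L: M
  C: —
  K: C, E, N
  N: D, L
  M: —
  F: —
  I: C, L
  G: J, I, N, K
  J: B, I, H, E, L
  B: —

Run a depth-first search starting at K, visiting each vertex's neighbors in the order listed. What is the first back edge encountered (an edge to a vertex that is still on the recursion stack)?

DFS from K (visiting each vertex's neighbors in the order listed); mark gray on enter, black on exit:
K gray
  C gray
  C black
  E gray
    G gray
      J gray
        B gray
        B black
        I gray
          I→C: C black — skip
          L gray
            M gray
            M black
          L black
        I black
        H gray
          N gray
            D gray
            D black
            N→L: L black — skip
          N black
          H→D: D black — skip
        H black
        J→E: E is gray → back edge
First back edge: J → E.

J->E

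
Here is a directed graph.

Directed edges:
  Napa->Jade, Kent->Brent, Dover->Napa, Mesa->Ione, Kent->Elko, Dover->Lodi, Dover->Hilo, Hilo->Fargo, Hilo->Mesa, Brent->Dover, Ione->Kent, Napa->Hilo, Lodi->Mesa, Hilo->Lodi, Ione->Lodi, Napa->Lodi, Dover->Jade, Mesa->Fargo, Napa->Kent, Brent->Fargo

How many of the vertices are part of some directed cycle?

8

A vertex is on a directed cycle iff it belongs to a strongly connected component of size ≥ 2 (or has a self-loop).
The vertices on cycles are {Hilo, Ione, Kent, Lodi, Mesa, Napa, Brent, Dover} — 8 in total.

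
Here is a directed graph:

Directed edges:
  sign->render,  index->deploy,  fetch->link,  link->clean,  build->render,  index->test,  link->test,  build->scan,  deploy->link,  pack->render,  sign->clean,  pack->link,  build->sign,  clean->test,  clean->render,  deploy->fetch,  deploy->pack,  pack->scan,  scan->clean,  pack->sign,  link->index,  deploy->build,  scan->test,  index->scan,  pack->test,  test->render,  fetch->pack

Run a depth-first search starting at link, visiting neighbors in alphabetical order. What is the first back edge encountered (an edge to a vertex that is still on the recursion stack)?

fetch->link

DFS from link (visiting neighbors in alphabetical order); mark gray on enter, black on exit:
link gray
  clean gray
    render gray
    render black
    test gray
      test→render: render black — skip
    test black
  clean black
  index gray
    deploy gray
      build gray
        build→render: render black — skip
        scan gray
          scan→clean: clean black — skip
          scan→test: test black — skip
        scan black
        sign gray
          sign→clean: clean black — skip
          sign→render: render black — skip
        sign black
      build black
      fetch gray
        fetch→link: link is gray → back edge
First back edge: fetch → link.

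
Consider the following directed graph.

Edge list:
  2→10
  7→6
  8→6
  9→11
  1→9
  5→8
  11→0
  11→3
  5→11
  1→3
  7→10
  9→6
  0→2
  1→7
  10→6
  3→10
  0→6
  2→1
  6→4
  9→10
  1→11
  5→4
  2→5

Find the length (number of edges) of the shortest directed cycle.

4

For each vertex v, BFS finds the shortest path from v back to v.
The shortest such closed walk is 2 → 1 → 11 → 0 → 2, length 4.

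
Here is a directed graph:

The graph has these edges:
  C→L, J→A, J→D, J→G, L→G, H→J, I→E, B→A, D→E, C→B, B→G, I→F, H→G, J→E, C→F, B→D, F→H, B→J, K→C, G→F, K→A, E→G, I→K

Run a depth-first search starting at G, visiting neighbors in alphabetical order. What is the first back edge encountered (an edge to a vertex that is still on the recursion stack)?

DFS from G (visiting neighbors in alphabetical order); mark gray on enter, black on exit:
G gray
  F gray
    H gray
      H→G: G is gray → back edge
First back edge: H → G.

H->G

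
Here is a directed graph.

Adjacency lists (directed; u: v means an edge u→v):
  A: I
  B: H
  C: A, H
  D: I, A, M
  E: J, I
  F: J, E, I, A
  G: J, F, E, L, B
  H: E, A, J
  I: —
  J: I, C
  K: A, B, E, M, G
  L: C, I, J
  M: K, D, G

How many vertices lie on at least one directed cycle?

A vertex is on a directed cycle iff it belongs to a strongly connected component of size ≥ 2 (or has a self-loop).
The vertices on cycles are {C, D, E, H, J, K, M} — 7 in total.

7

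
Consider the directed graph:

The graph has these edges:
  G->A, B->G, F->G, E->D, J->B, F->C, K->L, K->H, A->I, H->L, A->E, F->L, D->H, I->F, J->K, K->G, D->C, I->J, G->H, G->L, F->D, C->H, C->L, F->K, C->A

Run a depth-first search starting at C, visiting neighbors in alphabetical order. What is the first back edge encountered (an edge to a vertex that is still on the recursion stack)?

D->C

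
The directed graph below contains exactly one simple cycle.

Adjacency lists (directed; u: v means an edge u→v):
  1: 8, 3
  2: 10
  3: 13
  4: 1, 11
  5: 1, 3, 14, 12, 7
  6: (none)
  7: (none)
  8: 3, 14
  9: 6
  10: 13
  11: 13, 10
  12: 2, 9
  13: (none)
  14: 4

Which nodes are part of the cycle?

1, 4, 8, 14

DFS with gray/black marking from 14:
14 gray
  4 gray
    1 gray
      8 gray
        3 gray
          13 gray
          13 black
        3 black
        8→14: 14 is gray → back edge
Back edge closes the cycle 14 → 4 → 1 → 8 → 14; its vertices are {1, 4, 8, 14}.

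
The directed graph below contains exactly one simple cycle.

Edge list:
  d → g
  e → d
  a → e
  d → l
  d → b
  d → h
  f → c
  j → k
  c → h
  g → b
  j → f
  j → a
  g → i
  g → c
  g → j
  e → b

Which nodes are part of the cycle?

a, d, e, g, j

DFS with gray/black marking from e:
e gray
  d gray
    l gray
    l black
    h gray
    h black
    b gray
    b black
    g gray
      c gray
        c→h: h black — skip
      c black
      i gray
      i black
      j gray
        f gray
          f→c: c black — skip
        f black
        a gray
          a→e: e is gray → back edge
Back edge closes the cycle e → d → g → j → a → e; its vertices are {a, d, e, g, j}.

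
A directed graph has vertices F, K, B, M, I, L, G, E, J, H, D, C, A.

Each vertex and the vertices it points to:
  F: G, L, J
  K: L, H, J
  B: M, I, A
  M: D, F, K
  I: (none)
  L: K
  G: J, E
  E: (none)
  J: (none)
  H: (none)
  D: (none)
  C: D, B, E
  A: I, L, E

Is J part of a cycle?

J lies on a cycle iff there is a path from J back to itself.
Exploring from J, it never reaches itself; equivalently, its strongly connected component is a singleton.

No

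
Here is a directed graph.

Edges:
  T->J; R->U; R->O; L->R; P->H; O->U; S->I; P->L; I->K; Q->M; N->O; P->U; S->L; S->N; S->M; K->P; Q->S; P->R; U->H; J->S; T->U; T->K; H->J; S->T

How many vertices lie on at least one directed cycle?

12

A vertex is on a directed cycle iff it belongs to a strongly connected component of size ≥ 2 (or has a self-loop).
The vertices on cycles are {H, I, J, K, L, N, O, P, R, S, T, U} — 12 in total.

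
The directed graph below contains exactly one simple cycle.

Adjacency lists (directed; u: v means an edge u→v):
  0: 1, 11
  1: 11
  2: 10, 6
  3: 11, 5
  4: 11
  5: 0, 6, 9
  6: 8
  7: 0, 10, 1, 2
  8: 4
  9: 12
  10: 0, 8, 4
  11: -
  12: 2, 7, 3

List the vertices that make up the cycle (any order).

DFS with gray/black marking from 12:
12 gray
  2 gray
    10 gray
      0 gray
        1 gray
          11 gray
          11 black
        1 black
        0→11: 11 black — skip
      0 black
      8 gray
        4 gray
          4→11: 11 black — skip
        4 black
      8 black
      10→4: 4 black — skip
    10 black
    6 gray
      6→8: 8 black — skip
    6 black
  2 black
  7 gray
    7→0: 0 black — skip
    7→10: 10 black — skip
    7→1: 1 black — skip
    7→2: 2 black — skip
  7 black
  3 gray
    3→11: 11 black — skip
    5 gray
      5→0: 0 black — skip
      5→6: 6 black — skip
      9 gray
        9→12: 12 is gray → back edge
Back edge closes the cycle 12 → 3 → 5 → 9 → 12; its vertices are {3, 5, 9, 12}.

3, 5, 9, 12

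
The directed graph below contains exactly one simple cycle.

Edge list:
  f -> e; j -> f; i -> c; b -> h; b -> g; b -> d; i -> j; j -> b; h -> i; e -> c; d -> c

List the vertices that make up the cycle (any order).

DFS with gray/black marking from j:
j gray
  f gray
    e gray
      c gray
      c black
    e black
  f black
  b gray
    h gray
      i gray
        i→j: j is gray → back edge
Back edge closes the cycle j → b → h → i → j; its vertices are {b, h, i, j}.

b, h, i, j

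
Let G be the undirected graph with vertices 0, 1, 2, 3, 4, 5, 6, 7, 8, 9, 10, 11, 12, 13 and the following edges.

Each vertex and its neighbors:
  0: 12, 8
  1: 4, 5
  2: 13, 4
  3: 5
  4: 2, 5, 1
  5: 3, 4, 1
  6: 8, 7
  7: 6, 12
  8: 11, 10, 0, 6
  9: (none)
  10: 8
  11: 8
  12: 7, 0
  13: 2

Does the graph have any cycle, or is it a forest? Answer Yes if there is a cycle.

Yes

DFS, tracking each vertex's parent; an edge to a visited non-parent vertex closes a cycle.
Start from 5:
visit 5 (parent –)
  visit 3 (parent 5)
    3–5: parent, skip
  visit 4 (parent 5)
    visit 2 (parent 4)
      visit 13 (parent 2)
        13–2: parent, skip
      2–4: parent, skip
    4–5: parent, skip
    visit 1 (parent 4)
      1–4: parent, skip
      1–5: 5 visited and ≠ parent → cycle
Cycle: 5 – 4 – 1 – 5.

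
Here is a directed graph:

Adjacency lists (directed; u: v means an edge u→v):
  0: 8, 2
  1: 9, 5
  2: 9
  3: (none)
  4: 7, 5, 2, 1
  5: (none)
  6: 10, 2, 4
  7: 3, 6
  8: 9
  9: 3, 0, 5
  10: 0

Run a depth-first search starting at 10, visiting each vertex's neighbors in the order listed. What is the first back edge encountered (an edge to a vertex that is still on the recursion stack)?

9→0

DFS from 10 (visiting each vertex's neighbors in the order listed); mark gray on enter, black on exit:
10 gray
  0 gray
    8 gray
      9 gray
        3 gray
        3 black
        9→0: 0 is gray → back edge
First back edge: 9 → 0.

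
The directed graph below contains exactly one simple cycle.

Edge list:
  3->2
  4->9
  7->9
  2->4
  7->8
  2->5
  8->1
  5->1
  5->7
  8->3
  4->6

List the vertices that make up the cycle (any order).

2, 3, 5, 7, 8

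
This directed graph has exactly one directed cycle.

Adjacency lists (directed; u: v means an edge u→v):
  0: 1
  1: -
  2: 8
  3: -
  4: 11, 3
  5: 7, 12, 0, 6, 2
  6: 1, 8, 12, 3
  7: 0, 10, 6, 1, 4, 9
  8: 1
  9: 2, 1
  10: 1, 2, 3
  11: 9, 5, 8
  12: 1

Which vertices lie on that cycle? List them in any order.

4, 5, 7, 11

DFS with gray/black marking from 11:
11 gray
  9 gray
    2 gray
      8 gray
        1 gray
        1 black
      8 black
    2 black
    9→1: 1 black — skip
  9 black
  5 gray
    7 gray
      0 gray
        0→1: 1 black — skip
      0 black
      10 gray
        10→1: 1 black — skip
        10→2: 2 black — skip
        3 gray
        3 black
      10 black
      6 gray
        6→1: 1 black — skip
        6→8: 8 black — skip
        12 gray
          12→1: 1 black — skip
        12 black
        6→3: 3 black — skip
      6 black
      7→1: 1 black — skip
      4 gray
        4→11: 11 is gray → back edge
Back edge closes the cycle 11 → 5 → 7 → 4 → 11; its vertices are {4, 5, 7, 11}.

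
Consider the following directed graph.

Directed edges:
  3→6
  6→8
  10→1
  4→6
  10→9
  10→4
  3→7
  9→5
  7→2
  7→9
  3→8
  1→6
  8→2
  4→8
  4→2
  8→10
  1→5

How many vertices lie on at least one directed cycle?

5

A vertex is on a directed cycle iff it belongs to a strongly connected component of size ≥ 2 (or has a self-loop).
The vertices on cycles are {1, 4, 6, 8, 10} — 5 in total.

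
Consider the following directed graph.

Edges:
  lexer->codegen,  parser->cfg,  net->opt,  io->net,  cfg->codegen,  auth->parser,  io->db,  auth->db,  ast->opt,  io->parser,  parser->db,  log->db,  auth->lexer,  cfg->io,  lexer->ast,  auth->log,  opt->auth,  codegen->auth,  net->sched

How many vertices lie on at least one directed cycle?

A vertex is on a directed cycle iff it belongs to a strongly connected component of size ≥ 2 (or has a self-loop).
The vertices on cycles are {io, ast, cfg, net, opt, auth, lexer, parser, codegen} — 9 in total.

9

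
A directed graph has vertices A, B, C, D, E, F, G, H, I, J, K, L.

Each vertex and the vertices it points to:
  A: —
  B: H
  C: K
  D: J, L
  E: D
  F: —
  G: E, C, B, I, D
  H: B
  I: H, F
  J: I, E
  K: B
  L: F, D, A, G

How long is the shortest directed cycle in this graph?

2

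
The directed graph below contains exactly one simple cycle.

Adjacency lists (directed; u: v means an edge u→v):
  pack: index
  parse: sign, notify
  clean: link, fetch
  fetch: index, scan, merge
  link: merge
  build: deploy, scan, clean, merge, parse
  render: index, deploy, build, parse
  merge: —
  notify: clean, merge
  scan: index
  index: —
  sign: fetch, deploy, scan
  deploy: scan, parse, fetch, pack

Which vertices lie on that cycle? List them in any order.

sign, parse, deploy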